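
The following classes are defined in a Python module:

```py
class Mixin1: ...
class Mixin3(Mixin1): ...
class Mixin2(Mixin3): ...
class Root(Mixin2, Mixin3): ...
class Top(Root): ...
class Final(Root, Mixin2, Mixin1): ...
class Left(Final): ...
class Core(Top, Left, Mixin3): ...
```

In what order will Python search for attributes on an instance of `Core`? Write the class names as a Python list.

L[Core] = Core + merge(L[Top], L[Left], L[Mixin3], [Top Left Mixin3])
  take Top:  [Top Root Mixin2 Mixin3 Mixin1 object] + [Left Final Root Mixin2 Mixin3 Mixin1 object] + [Mixin3 Mixin1 object] + [Top Left Mixin3]
  take Left:  [Root Mixin2 Mixin3 Mixin1 object] + [Left Final Root Mixin2 Mixin3 Mixin1 object] + [Mixin3 Mixin1 object] + [Left Mixin3]
  take Final:  [Root Mixin2 Mixin3 Mixin1 object] + [Final Root Mixin2 Mixin3 Mixin1 object] + [Mixin3 Mixin1 object] + [Mixin3]
  take Root:  [Root Mixin2 Mixin3 Mixin1 object] + [Root Mixin2 Mixin3 Mixin1 object] + [Mixin3 Mixin1 object] + [Mixin3]
  take Mixin2:  [Mixin2 Mixin3 Mixin1 object] + [Mixin2 Mixin3 Mixin1 object] + [Mixin3 Mixin1 object] + [Mixin3]
  take Mixin3:  [Mixin3 Mixin1 object] + [Mixin3 Mixin1 object] + [Mixin3 Mixin1 object] + [Mixin3]
  take Mixin1:  [Mixin1 object] + [Mixin1 object] + [Mixin1 object]
  take object:  [object] + [object] + [object]

[Core, Top, Left, Final, Root, Mixin2, Mixin3, Mixin1, object]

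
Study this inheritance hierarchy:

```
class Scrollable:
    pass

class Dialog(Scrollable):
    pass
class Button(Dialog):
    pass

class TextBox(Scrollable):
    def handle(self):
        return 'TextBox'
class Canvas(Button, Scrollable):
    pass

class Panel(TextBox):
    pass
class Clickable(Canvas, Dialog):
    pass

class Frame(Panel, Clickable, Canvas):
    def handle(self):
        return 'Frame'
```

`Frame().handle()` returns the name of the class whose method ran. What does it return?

L[Frame] = Frame + merge(L[Panel], L[Clickable], L[Canvas], [Panel Clickable Canvas])
  take Panel:  [Panel TextBox Scrollable object] + [Clickable Canvas Button Dialog Scrollable object] + [Canvas Button Dialog Scrollable object] + [Panel Clickable Canvas]
  take TextBox:  [TextBox Scrollable object] + [Clickable Canvas Button Dialog Scrollable object] + [Canvas Button Dialog Scrollable object] + [Clickable Canvas]
  take Clickable:  [Scrollable object] + [Clickable Canvas Button Dialog Scrollable object] + [Canvas Button Dialog Scrollable object] + [Clickable Canvas]
  take Canvas:  [Scrollable object] + [Canvas Button Dialog Scrollable object] + [Canvas Button Dialog Scrollable object] + [Canvas]
  take Button:  [Scrollable object] + [Button Dialog Scrollable object] + [Button Dialog Scrollable object]
  take Dialog:  [Scrollable object] + [Dialog Scrollable object] + [Dialog Scrollable object]
  take Scrollable:  [Scrollable object] + [Scrollable object] + [Scrollable object]
  take object:  [object] + [object] + [object]
MRO: Frame Panel TextBox Clickable Canvas Button Dialog Scrollable object
handle is defined in: Frame, TextBox. First along the MRO is Frame.

Frame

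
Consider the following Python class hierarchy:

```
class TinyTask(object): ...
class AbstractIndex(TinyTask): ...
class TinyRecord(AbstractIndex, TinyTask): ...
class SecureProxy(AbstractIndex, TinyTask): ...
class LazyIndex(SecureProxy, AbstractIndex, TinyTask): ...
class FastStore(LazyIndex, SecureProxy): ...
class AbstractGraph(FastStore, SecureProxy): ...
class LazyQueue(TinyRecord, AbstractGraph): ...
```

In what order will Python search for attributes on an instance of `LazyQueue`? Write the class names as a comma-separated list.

L[LazyQueue] = LazyQueue + merge(L[TinyRecord], L[AbstractGraph], [TinyRecord AbstractGraph])
  take TinyRecord:  [TinyRecord AbstractIndex TinyTask object] + [AbstractGraph FastStore LazyIndex SecureProxy AbstractIndex TinyTask object] + [TinyRecord AbstractGraph]
  take AbstractGraph:  [AbstractIndex TinyTask object] + [AbstractGraph FastStore LazyIndex SecureProxy AbstractIndex TinyTask object] + [AbstractGraph]
  take FastStore:  [AbstractIndex TinyTask object] + [FastStore LazyIndex SecureProxy AbstractIndex TinyTask object]
  take LazyIndex:  [AbstractIndex TinyTask object] + [LazyIndex SecureProxy AbstractIndex TinyTask object]
  take SecureProxy:  [AbstractIndex TinyTask object] + [SecureProxy AbstractIndex TinyTask object]
  take AbstractIndex:  [AbstractIndex TinyTask object] + [AbstractIndex TinyTask object]
  take TinyTask:  [TinyTask object] + [TinyTask object]
  take object:  [object] + [object]

LazyQueue, TinyRecord, AbstractGraph, FastStore, LazyIndex, SecureProxy, AbstractIndex, TinyTask, object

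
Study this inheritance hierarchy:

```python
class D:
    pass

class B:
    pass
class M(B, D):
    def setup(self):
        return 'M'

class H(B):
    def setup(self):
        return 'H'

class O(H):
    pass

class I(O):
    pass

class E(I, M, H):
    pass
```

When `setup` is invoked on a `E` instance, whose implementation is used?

L[E] = E + merge(L[I], L[M], L[H], [I M H])
  take I:  [I O H B object] + [M B D object] + [H B object] + [I M H]
  take O:  [O H B object] + [M B D object] + [H B object] + [M H]
  take M:  [H B object] + [M B D object] + [H B object] + [M H]
  take H:  [H B object] + [B D object] + [H B object] + [H]
  take B:  [B object] + [B D object] + [B object]
  take D:  [object] + [D object] + [object]
  take object:  [object] + [object] + [object]
MRO: E I O M H B D object
setup is defined in: H, M. First along the MRO is M.

M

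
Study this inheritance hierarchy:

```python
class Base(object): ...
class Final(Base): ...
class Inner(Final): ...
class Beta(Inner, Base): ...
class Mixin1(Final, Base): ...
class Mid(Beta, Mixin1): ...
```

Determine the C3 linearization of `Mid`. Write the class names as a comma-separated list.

Mid, Beta, Inner, Mixin1, Final, Base, object

L[Mid] = Mid + merge(L[Beta], L[Mixin1], [Beta Mixin1])
  take Beta:  [Beta Inner Final Base object] + [Mixin1 Final Base object] + [Beta Mixin1]
  take Inner:  [Inner Final Base object] + [Mixin1 Final Base object] + [Mixin1]
  take Mixin1:  [Final Base object] + [Mixin1 Final Base object] + [Mixin1]
  take Final:  [Final Base object] + [Final Base object]
  take Base:  [Base object] + [Base object]
  take object:  [object] + [object]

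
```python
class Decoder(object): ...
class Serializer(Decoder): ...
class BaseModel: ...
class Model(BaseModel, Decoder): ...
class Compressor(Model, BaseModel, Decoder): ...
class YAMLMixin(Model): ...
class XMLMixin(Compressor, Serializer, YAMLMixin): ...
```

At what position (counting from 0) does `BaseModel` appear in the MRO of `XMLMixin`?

L[XMLMixin] = XMLMixin + merge(L[Compressor], L[Serializer], L[YAMLMixin], [Compressor Serializer YAMLMixin])
  take Compressor:  [Compressor Model BaseModel Decoder object] + [Serializer Decoder object] + [YAMLMixin Model BaseModel Decoder object] + [Compressor Serializer YAMLMixin]
  take Serializer:  [Model BaseModel Decoder object] + [Serializer Decoder object] + [YAMLMixin Model BaseModel Decoder object] + [Serializer YAMLMixin]
  take YAMLMixin:  [Model BaseModel Decoder object] + [Decoder object] + [YAMLMixin Model BaseModel Decoder object] + [YAMLMixin]
  take Model:  [Model BaseModel Decoder object] + [Decoder object] + [Model BaseModel Decoder object]
  take BaseModel:  [BaseModel Decoder object] + [Decoder object] + [BaseModel Decoder object]
  take Decoder:  [Decoder object] + [Decoder object] + [Decoder object]
  take object:  [object] + [object] + [object]
MRO: XMLMixin Compressor Serializer YAMLMixin Model BaseModel Decoder object
BaseModel sits at index 5.

5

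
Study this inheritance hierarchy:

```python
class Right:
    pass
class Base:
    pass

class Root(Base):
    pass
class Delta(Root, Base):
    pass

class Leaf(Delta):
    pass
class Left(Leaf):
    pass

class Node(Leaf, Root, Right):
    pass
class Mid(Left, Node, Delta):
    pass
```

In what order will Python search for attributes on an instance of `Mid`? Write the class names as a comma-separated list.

Mid, Left, Node, Leaf, Delta, Root, Base, Right, object

L[Mid] = Mid + merge(L[Left], L[Node], L[Delta], [Left Node Delta])
  take Left:  [Left Leaf Delta Root Base object] + [Node Leaf Delta Root Base Right object] + [Delta Root Base object] + [Left Node Delta]
  take Node:  [Leaf Delta Root Base object] + [Node Leaf Delta Root Base Right object] + [Delta Root Base object] + [Node Delta]
  take Leaf:  [Leaf Delta Root Base object] + [Leaf Delta Root Base Right object] + [Delta Root Base object] + [Delta]
  take Delta:  [Delta Root Base object] + [Delta Root Base Right object] + [Delta Root Base object] + [Delta]
  take Root:  [Root Base object] + [Root Base Right object] + [Root Base object]
  take Base:  [Base object] + [Base Right object] + [Base object]
  take Right:  [object] + [Right object] + [object]
  take object:  [object] + [object] + [object]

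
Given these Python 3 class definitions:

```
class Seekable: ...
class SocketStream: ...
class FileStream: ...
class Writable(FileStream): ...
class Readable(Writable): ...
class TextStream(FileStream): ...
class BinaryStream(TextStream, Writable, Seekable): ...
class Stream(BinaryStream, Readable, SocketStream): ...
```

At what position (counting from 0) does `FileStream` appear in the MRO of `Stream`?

5

L[Stream] = Stream + merge(L[BinaryStream], L[Readable], L[SocketStream], [BinaryStream Readable SocketStream])
  take BinaryStream:  [BinaryStream TextStream Writable FileStream Seekable object] + [Readable Writable FileStream object] + [SocketStream object] + [BinaryStream Readable SocketStream]
  take TextStream:  [TextStream Writable FileStream Seekable object] + [Readable Writable FileStream object] + [SocketStream object] + [Readable SocketStream]
  take Readable:  [Writable FileStream Seekable object] + [Readable Writable FileStream object] + [SocketStream object] + [Readable SocketStream]
  take Writable:  [Writable FileStream Seekable object] + [Writable FileStream object] + [SocketStream object] + [SocketStream]
  take FileStream:  [FileStream Seekable object] + [FileStream object] + [SocketStream object] + [SocketStream]
  take Seekable:  [Seekable object] + [object] + [SocketStream object] + [SocketStream]
  take SocketStream:  [object] + [object] + [SocketStream object] + [SocketStream]
  take object:  [object] + [object] + [object]
MRO: Stream BinaryStream TextStream Readable Writable FileStream Seekable SocketStream object
FileStream sits at index 5.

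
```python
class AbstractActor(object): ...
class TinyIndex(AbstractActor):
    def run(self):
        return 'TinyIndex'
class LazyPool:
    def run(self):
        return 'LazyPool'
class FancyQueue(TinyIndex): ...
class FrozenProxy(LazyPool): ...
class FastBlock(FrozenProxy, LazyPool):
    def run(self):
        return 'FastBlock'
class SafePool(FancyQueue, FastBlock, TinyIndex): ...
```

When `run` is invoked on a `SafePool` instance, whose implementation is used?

FastBlock

L[SafePool] = SafePool + merge(L[FancyQueue], L[FastBlock], L[TinyIndex], [FancyQueue FastBlock TinyIndex])
  take FancyQueue:  [FancyQueue TinyIndex AbstractActor object] + [FastBlock FrozenProxy LazyPool object] + [TinyIndex AbstractActor object] + [FancyQueue FastBlock TinyIndex]
  take FastBlock:  [TinyIndex AbstractActor object] + [FastBlock FrozenProxy LazyPool object] + [TinyIndex AbstractActor object] + [FastBlock TinyIndex]
  take TinyIndex:  [TinyIndex AbstractActor object] + [FrozenProxy LazyPool object] + [TinyIndex AbstractActor object] + [TinyIndex]
  take AbstractActor:  [AbstractActor object] + [FrozenProxy LazyPool object] + [AbstractActor object]
  take FrozenProxy:  [object] + [FrozenProxy LazyPool object] + [object]
  take LazyPool:  [object] + [LazyPool object] + [object]
  take object:  [object] + [object] + [object]
MRO: SafePool FancyQueue FastBlock TinyIndex AbstractActor FrozenProxy LazyPool object
run is defined in: FastBlock, LazyPool, TinyIndex. First along the MRO is FastBlock.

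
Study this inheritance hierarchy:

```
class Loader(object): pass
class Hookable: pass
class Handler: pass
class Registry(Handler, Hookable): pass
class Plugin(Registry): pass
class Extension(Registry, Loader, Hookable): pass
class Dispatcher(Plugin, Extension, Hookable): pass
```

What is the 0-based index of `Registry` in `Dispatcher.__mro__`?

L[Dispatcher] = Dispatcher + merge(L[Plugin], L[Extension], L[Hookable], [Plugin Extension Hookable])
  take Plugin:  [Plugin Registry Handler Hookable object] + [Extension Registry Handler Loader Hookable object] + [Hookable object] + [Plugin Extension Hookable]
  take Extension:  [Registry Handler Hookable object] + [Extension Registry Handler Loader Hookable object] + [Hookable object] + [Extension Hookable]
  take Registry:  [Registry Handler Hookable object] + [Registry Handler Loader Hookable object] + [Hookable object] + [Hookable]
  take Handler:  [Handler Hookable object] + [Handler Loader Hookable object] + [Hookable object] + [Hookable]
  take Loader:  [Hookable object] + [Loader Hookable object] + [Hookable object] + [Hookable]
  take Hookable:  [Hookable object] + [Hookable object] + [Hookable object] + [Hookable]
  take object:  [object] + [object] + [object]
MRO: Dispatcher Plugin Extension Registry Handler Loader Hookable object
Registry sits at index 3.

3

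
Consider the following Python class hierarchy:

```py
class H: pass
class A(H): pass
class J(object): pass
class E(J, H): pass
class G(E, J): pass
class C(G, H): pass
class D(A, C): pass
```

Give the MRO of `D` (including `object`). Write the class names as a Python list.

L[D] = D + merge(L[A], L[C], [A C])
  take A:  [A H object] + [C G E J H object] + [A C]
  take C:  [H object] + [C G E J H object] + [C]
  take G:  [H object] + [G E J H object]
  take E:  [H object] + [E J H object]
  take J:  [H object] + [J H object]
  take H:  [H object] + [H object]
  take object:  [object] + [object]

[D, A, C, G, E, J, H, object]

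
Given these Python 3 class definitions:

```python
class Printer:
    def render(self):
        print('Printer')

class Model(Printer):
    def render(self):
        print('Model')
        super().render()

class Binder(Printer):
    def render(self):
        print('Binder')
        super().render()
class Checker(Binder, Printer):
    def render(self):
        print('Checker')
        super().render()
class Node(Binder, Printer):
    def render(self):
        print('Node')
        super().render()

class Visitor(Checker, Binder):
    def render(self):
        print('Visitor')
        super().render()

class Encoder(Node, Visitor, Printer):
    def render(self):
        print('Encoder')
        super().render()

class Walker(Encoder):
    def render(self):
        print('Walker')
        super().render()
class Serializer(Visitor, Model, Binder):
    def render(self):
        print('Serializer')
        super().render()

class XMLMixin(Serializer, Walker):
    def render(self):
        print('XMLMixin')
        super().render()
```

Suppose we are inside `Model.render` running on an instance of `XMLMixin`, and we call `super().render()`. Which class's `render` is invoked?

L[XMLMixin] = XMLMixin + merge(L[Serializer], L[Walker], [Serializer Walker])
  take Serializer:  [Serializer Visitor Checker Model Binder Printer object] + [Walker Encoder Node Visitor Checker Binder Printer object] + [Serializer Walker]
  take Walker:  [Visitor Checker Model Binder Printer object] + [Walker Encoder Node Visitor Checker Binder Printer object] + [Walker]
  take Encoder:  [Visitor Checker Model Binder Printer object] + [Encoder Node Visitor Checker Binder Printer object]
  take Node:  [Visitor Checker Model Binder Printer object] + [Node Visitor Checker Binder Printer object]
  take Visitor:  [Visitor Checker Model Binder Printer object] + [Visitor Checker Binder Printer object]
  take Checker:  [Checker Model Binder Printer object] + [Checker Binder Printer object]
  take Model:  [Model Binder Printer object] + [Binder Printer object]
  take Binder:  [Binder Printer object] + [Binder Printer object]
  take Printer:  [Printer object] + [Printer object]
  take object:  [object] + [object]
MRO: XMLMixin Serializer Walker Encoder Node Visitor Checker Model Binder Printer object
super() in Model.render on a XMLMixin instance goes to the class after Model in XMLMixin's MRO: Binder.

Binder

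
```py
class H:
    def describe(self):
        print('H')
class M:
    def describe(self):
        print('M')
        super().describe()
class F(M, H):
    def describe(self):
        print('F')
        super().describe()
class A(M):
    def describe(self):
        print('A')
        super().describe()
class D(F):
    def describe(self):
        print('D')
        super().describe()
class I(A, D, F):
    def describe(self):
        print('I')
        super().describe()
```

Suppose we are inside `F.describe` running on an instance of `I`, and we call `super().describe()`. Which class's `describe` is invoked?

M

L[I] = I + merge(L[A], L[D], L[F], [A D F])
  take A:  [A M object] + [D F M H object] + [F M H object] + [A D F]
  take D:  [M object] + [D F M H object] + [F M H object] + [D F]
  take F:  [M object] + [F M H object] + [F M H object] + [F]
  take M:  [M object] + [M H object] + [M H object]
  take H:  [object] + [H object] + [H object]
  take object:  [object] + [object] + [object]
MRO: I A D F M H object
super() in F.describe on a I instance goes to the class after F in I's MRO: M.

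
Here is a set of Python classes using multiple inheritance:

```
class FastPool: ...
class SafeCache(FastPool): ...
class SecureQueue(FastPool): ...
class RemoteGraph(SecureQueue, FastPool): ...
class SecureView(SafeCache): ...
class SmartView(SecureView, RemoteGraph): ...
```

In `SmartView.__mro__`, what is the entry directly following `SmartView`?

SecureView

L[SmartView] = SmartView + merge(L[SecureView], L[RemoteGraph], [SecureView RemoteGraph])
  take SecureView:  [SecureView SafeCache FastPool object] + [RemoteGraph SecureQueue FastPool object] + [SecureView RemoteGraph]
  take SafeCache:  [SafeCache FastPool object] + [RemoteGraph SecureQueue FastPool object] + [RemoteGraph]
  take RemoteGraph:  [FastPool object] + [RemoteGraph SecureQueue FastPool object] + [RemoteGraph]
  take SecureQueue:  [FastPool object] + [SecureQueue FastPool object]
  take FastPool:  [FastPool object] + [FastPool object]
  take object:  [object] + [object]
MRO: SmartView SecureView SafeCache RemoteGraph SecureQueue FastPool object
SmartView is at position 0; next is SecureView.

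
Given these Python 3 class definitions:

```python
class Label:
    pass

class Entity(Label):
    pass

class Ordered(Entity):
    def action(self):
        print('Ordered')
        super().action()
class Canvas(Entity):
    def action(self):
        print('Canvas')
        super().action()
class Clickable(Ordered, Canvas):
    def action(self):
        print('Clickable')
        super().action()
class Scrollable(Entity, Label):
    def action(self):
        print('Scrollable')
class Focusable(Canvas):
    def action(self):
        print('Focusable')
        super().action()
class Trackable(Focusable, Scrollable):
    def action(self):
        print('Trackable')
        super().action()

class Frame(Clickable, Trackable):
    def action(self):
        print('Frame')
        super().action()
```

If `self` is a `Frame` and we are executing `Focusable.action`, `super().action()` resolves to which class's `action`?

Canvas

L[Frame] = Frame + merge(L[Clickable], L[Trackable], [Clickable Trackable])
  take Clickable:  [Clickable Ordered Canvas Entity Label object] + [Trackable Focusable Canvas Scrollable Entity Label object] + [Clickable Trackable]
  take Ordered:  [Ordered Canvas Entity Label object] + [Trackable Focusable Canvas Scrollable Entity Label object] + [Trackable]
  take Trackable:  [Canvas Entity Label object] + [Trackable Focusable Canvas Scrollable Entity Label object] + [Trackable]
  take Focusable:  [Canvas Entity Label object] + [Focusable Canvas Scrollable Entity Label object]
  take Canvas:  [Canvas Entity Label object] + [Canvas Scrollable Entity Label object]
  take Scrollable:  [Entity Label object] + [Scrollable Entity Label object]
  take Entity:  [Entity Label object] + [Entity Label object]
  take Label:  [Label object] + [Label object]
  take object:  [object] + [object]
MRO: Frame Clickable Ordered Trackable Focusable Canvas Scrollable Entity Label object
super() in Focusable.action on a Frame instance goes to the class after Focusable in Frame's MRO: Canvas.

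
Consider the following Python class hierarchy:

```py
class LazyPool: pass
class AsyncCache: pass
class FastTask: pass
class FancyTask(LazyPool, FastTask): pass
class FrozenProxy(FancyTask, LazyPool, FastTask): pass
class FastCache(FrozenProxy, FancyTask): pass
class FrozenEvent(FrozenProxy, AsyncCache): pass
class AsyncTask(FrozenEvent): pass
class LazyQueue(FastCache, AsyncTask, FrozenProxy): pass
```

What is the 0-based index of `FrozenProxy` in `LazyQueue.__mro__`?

L[LazyQueue] = LazyQueue + merge(L[FastCache], L[AsyncTask], L[FrozenProxy], [FastCache AsyncTask FrozenProxy])
  take FastCache:  [FastCache FrozenProxy FancyTask LazyPool FastTask object] + [AsyncTask FrozenEvent FrozenProxy FancyTask LazyPool FastTask AsyncCache object] + [FrozenProxy FancyTask LazyPool FastTask object] + [FastCache AsyncTask FrozenProxy]
  take AsyncTask:  [FrozenProxy FancyTask LazyPool FastTask object] + [AsyncTask FrozenEvent FrozenProxy FancyTask LazyPool FastTask AsyncCache object] + [FrozenProxy FancyTask LazyPool FastTask object] + [AsyncTask FrozenProxy]
  take FrozenEvent:  [FrozenProxy FancyTask LazyPool FastTask object] + [FrozenEvent FrozenProxy FancyTask LazyPool FastTask AsyncCache object] + [FrozenProxy FancyTask LazyPool FastTask object] + [FrozenProxy]
  take FrozenProxy:  [FrozenProxy FancyTask LazyPool FastTask object] + [FrozenProxy FancyTask LazyPool FastTask AsyncCache object] + [FrozenProxy FancyTask LazyPool FastTask object] + [FrozenProxy]
  take FancyTask:  [FancyTask LazyPool FastTask object] + [FancyTask LazyPool FastTask AsyncCache object] + [FancyTask LazyPool FastTask object]
  take LazyPool:  [LazyPool FastTask object] + [LazyPool FastTask AsyncCache object] + [LazyPool FastTask object]
  take FastTask:  [FastTask object] + [FastTask AsyncCache object] + [FastTask object]
  take AsyncCache:  [object] + [AsyncCache object] + [object]
  take object:  [object] + [object] + [object]
MRO: LazyQueue FastCache AsyncTask FrozenEvent FrozenProxy FancyTask LazyPool FastTask AsyncCache object
FrozenProxy sits at index 4.

4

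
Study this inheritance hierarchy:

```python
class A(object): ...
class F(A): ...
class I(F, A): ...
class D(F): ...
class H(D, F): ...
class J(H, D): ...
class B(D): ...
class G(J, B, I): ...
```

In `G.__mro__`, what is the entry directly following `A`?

object

L[G] = G + merge(L[J], L[B], L[I], [J B I])
  take J:  [J H D F A object] + [B D F A object] + [I F A object] + [J B I]
  take H:  [H D F A object] + [B D F A object] + [I F A object] + [B I]
  take B:  [D F A object] + [B D F A object] + [I F A object] + [B I]
  take D:  [D F A object] + [D F A object] + [I F A object] + [I]
  take I:  [F A object] + [F A object] + [I F A object] + [I]
  take F:  [F A object] + [F A object] + [F A object]
  take A:  [A object] + [A object] + [A object]
  take object:  [object] + [object] + [object]
MRO: G J H B D I F A object
A is at position 7; next is object.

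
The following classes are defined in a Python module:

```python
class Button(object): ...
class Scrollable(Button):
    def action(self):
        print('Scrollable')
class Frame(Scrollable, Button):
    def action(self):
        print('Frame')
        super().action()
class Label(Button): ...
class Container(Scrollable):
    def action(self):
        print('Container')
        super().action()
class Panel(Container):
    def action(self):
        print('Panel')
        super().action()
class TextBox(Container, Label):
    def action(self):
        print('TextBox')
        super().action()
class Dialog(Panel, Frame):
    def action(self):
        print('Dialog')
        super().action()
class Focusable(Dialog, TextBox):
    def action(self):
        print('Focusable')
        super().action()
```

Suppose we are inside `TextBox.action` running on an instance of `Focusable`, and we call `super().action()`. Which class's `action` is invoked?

L[Focusable] = Focusable + merge(L[Dialog], L[TextBox], [Dialog TextBox])
  take Dialog:  [Dialog Panel Container Frame Scrollable Button object] + [TextBox Container Scrollable Label Button object] + [Dialog TextBox]
  take Panel:  [Panel Container Frame Scrollable Button object] + [TextBox Container Scrollable Label Button object] + [TextBox]
  take TextBox:  [Container Frame Scrollable Button object] + [TextBox Container Scrollable Label Button object] + [TextBox]
  take Container:  [Container Frame Scrollable Button object] + [Container Scrollable Label Button object]
  take Frame:  [Frame Scrollable Button object] + [Scrollable Label Button object]
  take Scrollable:  [Scrollable Button object] + [Scrollable Label Button object]
  take Label:  [Button object] + [Label Button object]
  take Button:  [Button object] + [Button object]
  take object:  [object] + [object]
MRO: Focusable Dialog Panel TextBox Container Frame Scrollable Label Button object
super() in TextBox.action on a Focusable instance goes to the class after TextBox in Focusable's MRO: Container.

Container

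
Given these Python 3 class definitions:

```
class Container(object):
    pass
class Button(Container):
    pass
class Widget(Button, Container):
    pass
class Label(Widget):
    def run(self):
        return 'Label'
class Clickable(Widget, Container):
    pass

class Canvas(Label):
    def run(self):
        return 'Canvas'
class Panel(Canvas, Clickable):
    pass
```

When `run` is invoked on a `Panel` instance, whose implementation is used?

Canvas

L[Panel] = Panel + merge(L[Canvas], L[Clickable], [Canvas Clickable])
  take Canvas:  [Canvas Label Widget Button Container object] + [Clickable Widget Button Container object] + [Canvas Clickable]
  take Label:  [Label Widget Button Container object] + [Clickable Widget Button Container object] + [Clickable]
  take Clickable:  [Widget Button Container object] + [Clickable Widget Button Container object] + [Clickable]
  take Widget:  [Widget Button Container object] + [Widget Button Container object]
  take Button:  [Button Container object] + [Button Container object]
  take Container:  [Container object] + [Container object]
  take object:  [object] + [object]
MRO: Panel Canvas Label Clickable Widget Button Container object
run is defined in: Canvas, Label. First along the MRO is Canvas.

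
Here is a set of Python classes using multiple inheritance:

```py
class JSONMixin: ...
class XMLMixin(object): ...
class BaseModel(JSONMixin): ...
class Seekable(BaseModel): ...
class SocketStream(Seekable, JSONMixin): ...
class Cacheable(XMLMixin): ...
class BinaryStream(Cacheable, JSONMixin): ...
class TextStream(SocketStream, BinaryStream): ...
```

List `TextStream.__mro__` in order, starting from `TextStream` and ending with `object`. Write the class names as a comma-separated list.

L[TextStream] = TextStream + merge(L[SocketStream], L[BinaryStream], [SocketStream BinaryStream])
  take SocketStream:  [SocketStream Seekable BaseModel JSONMixin object] + [BinaryStream Cacheable XMLMixin JSONMixin object] + [SocketStream BinaryStream]
  take Seekable:  [Seekable BaseModel JSONMixin object] + [BinaryStream Cacheable XMLMixin JSONMixin object] + [BinaryStream]
  take BaseModel:  [BaseModel JSONMixin object] + [BinaryStream Cacheable XMLMixin JSONMixin object] + [BinaryStream]
  take BinaryStream:  [JSONMixin object] + [BinaryStream Cacheable XMLMixin JSONMixin object] + [BinaryStream]
  take Cacheable:  [JSONMixin object] + [Cacheable XMLMixin JSONMixin object]
  take XMLMixin:  [JSONMixin object] + [XMLMixin JSONMixin object]
  take JSONMixin:  [JSONMixin object] + [JSONMixin object]
  take object:  [object] + [object]

TextStream, SocketStream, Seekable, BaseModel, BinaryStream, Cacheable, XMLMixin, JSONMixin, object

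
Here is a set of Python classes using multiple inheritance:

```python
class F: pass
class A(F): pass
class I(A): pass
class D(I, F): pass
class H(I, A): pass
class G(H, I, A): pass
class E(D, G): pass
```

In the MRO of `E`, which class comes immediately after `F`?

object

L[E] = E + merge(L[D], L[G], [D G])
  take D:  [D I A F object] + [G H I A F object] + [D G]
  take G:  [I A F object] + [G H I A F object] + [G]
  take H:  [I A F object] + [H I A F object]
  take I:  [I A F object] + [I A F object]
  take A:  [A F object] + [A F object]
  take F:  [F object] + [F object]
  take object:  [object] + [object]
MRO: E D G H I A F object
F is at position 6; next is object.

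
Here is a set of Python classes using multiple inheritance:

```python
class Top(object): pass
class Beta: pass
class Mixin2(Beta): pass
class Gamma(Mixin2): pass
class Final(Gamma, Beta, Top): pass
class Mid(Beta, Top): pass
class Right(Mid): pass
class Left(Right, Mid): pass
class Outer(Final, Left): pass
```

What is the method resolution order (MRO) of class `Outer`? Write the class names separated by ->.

L[Outer] = Outer + merge(L[Final], L[Left], [Final Left])
  take Final:  [Final Gamma Mixin2 Beta Top object] + [Left Right Mid Beta Top object] + [Final Left]
  take Gamma:  [Gamma Mixin2 Beta Top object] + [Left Right Mid Beta Top object] + [Left]
  take Mixin2:  [Mixin2 Beta Top object] + [Left Right Mid Beta Top object] + [Left]
  take Left:  [Beta Top object] + [Left Right Mid Beta Top object] + [Left]
  take Right:  [Beta Top object] + [Right Mid Beta Top object]
  take Mid:  [Beta Top object] + [Mid Beta Top object]
  take Beta:  [Beta Top object] + [Beta Top object]
  take Top:  [Top object] + [Top object]
  take object:  [object] + [object]

Outer -> Final -> Gamma -> Mixin2 -> Left -> Right -> Mid -> Beta -> Top -> object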